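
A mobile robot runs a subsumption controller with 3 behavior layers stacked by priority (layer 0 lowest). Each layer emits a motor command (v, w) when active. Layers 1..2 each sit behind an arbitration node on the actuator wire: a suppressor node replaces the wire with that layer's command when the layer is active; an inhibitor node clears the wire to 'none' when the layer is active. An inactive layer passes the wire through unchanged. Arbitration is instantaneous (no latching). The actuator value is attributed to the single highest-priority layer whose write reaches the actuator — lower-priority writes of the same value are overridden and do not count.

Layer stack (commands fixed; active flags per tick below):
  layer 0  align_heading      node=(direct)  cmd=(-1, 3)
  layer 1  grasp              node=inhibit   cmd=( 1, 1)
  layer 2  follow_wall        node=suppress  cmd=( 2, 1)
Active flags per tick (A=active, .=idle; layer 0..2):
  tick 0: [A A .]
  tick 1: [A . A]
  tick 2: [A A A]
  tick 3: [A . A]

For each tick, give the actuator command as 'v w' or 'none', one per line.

tick 0:
  layer 0 (align_heading) active — direct: (-1, 3)
  layer 1 (grasp) active — inhibits: none
  layer 2 (follow_wall) idle — unchanged: none
  → actuator none
tick 1:
  layer 0 (align_heading) active — direct: (-1, 3)
  layer 1 (grasp) idle — unchanged: (-1, 3)
  layer 2 (follow_wall) active — suppresses: (2, 1)
  → actuator (2, 1)
tick 2:
  layer 0 (align_heading) active — direct: (-1, 3)
  layer 1 (grasp) active — inhibits: none
  layer 2 (follow_wall) active — suppresses: (2, 1)
  → actuator (2, 1)
tick 3:
  layer 0 (align_heading) active — direct: (-1, 3)
  layer 1 (grasp) idle — unchanged: (-1, 3)
  layer 2 (follow_wall) active — suppresses: (2, 1)
  → actuator (2, 1)

none
2 1
2 1
2 1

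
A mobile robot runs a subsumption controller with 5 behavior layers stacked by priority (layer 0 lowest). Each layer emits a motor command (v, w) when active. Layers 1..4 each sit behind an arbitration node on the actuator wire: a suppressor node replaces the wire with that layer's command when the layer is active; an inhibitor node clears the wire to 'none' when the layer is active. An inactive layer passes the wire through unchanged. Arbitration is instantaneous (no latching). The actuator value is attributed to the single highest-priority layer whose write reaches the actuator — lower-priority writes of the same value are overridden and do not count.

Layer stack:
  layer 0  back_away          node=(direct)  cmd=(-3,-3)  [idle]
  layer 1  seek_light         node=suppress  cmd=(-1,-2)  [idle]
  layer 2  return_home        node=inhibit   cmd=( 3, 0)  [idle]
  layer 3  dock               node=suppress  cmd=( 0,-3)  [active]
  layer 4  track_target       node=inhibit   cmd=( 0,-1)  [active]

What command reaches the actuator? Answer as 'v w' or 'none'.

[0] back_away off; wire := none
[1] seek_light off; pass none
[2] return_home off; pass none
[3] dock on (suppress); wire := (0, -3)
[4] track_target on (inhibit); wire := none
output none

none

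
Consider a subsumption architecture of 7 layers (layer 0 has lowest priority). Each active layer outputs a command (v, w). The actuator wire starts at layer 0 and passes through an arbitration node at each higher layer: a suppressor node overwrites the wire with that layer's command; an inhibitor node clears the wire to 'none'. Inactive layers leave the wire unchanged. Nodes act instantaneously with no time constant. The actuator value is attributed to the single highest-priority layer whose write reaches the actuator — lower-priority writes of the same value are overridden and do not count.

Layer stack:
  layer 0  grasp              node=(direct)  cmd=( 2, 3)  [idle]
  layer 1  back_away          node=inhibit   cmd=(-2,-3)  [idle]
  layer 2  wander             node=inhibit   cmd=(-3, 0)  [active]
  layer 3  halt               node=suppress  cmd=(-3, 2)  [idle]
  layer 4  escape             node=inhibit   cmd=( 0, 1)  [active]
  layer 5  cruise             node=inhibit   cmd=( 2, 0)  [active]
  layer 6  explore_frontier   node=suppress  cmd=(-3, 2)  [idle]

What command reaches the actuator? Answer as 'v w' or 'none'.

none

[0] grasp off; wire := none
[1] back_away off; pass none
[2] wander on (inhibit); wire := none
[3] halt off; pass none
[4] escape on (inhibit); wire := none
[5] cruise on (inhibit); wire := none
[6] explore_frontier off; pass none
output none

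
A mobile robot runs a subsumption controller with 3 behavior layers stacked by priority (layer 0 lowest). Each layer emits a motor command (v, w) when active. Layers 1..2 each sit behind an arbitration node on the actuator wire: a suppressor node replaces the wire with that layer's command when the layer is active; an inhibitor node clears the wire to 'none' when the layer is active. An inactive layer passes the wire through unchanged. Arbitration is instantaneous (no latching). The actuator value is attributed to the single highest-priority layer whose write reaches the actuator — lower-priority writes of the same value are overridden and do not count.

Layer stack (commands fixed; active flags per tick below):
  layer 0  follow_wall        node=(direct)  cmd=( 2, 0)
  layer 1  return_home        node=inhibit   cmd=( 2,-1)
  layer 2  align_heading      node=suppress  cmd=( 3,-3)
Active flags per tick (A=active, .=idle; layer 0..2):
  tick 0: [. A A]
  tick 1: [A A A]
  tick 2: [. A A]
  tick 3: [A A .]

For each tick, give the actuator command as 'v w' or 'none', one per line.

3 -3
3 -3
3 -3
none

tick 0:
  [0] follow_wall off; wire := none
  [1] return_home on (inhibit); wire := none
  [2] align_heading on (suppress); wire := (3, -3)
  output (3, -3)
tick 1:
  [0] follow_wall on; wire := (2, 0)
  [1] return_home on (inhibit); wire := none
  [2] align_heading on (suppress); wire := (3, -3)
  output (3, -3)
tick 2:
  [0] follow_wall off; wire := none
  [1] return_home on (inhibit); wire := none
  [2] align_heading on (suppress); wire := (3, -3)
  output (3, -3)
tick 3:
  [0] follow_wall on; wire := (2, 0)
  [1] return_home on (inhibit); wire := none
  [2] align_heading off; pass none
  output none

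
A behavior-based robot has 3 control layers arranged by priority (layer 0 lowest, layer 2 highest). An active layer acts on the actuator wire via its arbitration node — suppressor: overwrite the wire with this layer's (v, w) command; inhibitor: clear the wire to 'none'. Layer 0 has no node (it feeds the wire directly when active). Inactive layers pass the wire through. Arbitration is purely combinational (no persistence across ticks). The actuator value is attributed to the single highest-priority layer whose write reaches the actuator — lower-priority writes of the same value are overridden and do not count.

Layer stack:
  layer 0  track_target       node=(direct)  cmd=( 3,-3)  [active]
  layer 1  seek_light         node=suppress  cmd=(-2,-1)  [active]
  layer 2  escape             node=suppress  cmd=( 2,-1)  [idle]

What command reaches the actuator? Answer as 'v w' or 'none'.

-2 -1

L0 track_target: active, feeds wire = (3, -3)
L1 seek_light: active, suppressor → wire = (-2, -1)
L2 escape: idle → wire stays (-2, -1)
actuator = (-2, -1)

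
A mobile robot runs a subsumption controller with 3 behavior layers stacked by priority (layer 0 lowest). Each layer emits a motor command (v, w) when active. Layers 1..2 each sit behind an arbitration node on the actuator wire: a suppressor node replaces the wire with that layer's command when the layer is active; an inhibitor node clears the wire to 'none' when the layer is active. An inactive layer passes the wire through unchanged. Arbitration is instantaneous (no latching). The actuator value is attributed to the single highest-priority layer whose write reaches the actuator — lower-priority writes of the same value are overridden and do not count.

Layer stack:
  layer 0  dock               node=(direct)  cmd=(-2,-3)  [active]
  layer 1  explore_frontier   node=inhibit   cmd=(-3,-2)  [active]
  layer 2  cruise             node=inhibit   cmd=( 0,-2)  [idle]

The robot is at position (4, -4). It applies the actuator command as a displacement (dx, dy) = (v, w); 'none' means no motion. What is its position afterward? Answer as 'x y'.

layer 0 (dock) active — direct: (-2, -3)
layer 1 (explore_frontier) active — inhibits: none
layer 2 (cruise) idle — unchanged: none
→ actuator none
position: (4, -4) + none = (4, -4)

4 -4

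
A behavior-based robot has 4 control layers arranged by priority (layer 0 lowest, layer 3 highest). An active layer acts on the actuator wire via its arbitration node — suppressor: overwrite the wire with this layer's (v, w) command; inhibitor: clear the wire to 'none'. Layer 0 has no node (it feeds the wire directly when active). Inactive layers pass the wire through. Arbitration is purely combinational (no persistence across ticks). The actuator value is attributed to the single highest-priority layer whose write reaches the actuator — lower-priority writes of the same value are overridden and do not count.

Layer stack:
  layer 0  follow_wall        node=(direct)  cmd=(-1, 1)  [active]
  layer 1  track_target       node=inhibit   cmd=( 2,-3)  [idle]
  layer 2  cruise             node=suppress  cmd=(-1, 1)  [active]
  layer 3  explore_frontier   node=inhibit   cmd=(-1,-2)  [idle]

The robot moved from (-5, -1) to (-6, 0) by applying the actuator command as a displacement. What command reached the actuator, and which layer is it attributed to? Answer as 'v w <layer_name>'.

displacement = (-6, 0) − (-5, -1) = (-1, 1)
[0] follow_wall on; wire := (-1, 1)
[1] track_target off; pass (-1, 1)
[2] cruise on (suppress); wire := (-1, 1)
[3] explore_frontier off; pass (-1, 1)
output (-1, 1) — from layer 2 (cruise)

-1 1 cruise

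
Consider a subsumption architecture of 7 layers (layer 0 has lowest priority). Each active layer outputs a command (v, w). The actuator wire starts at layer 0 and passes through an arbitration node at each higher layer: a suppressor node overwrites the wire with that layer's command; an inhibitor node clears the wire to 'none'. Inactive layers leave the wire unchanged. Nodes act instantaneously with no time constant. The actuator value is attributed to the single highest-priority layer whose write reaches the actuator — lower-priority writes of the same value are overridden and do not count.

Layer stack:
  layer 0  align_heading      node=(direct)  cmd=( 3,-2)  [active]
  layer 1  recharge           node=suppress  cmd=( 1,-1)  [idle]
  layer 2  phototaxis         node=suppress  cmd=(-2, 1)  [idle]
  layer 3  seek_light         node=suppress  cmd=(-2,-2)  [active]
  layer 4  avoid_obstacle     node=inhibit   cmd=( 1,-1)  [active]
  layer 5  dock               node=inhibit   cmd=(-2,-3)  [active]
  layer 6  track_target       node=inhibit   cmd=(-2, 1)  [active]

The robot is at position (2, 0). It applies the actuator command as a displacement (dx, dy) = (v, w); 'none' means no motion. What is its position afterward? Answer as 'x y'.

L0 align_heading: active, feeds wire = (3, -2)
L1 recharge: idle → wire stays (3, -2)
L2 phototaxis: idle → wire stays (3, -2)
L3 seek_light: active, suppressor → wire = (-2, -2)
L4 avoid_obstacle: active, inhibitor → wire = none
L5 dock: active, inhibitor → wire = none
L6 track_target: active, inhibitor → wire = none
actuator = none
position: (2, 0) + none = (2, 0)

2 0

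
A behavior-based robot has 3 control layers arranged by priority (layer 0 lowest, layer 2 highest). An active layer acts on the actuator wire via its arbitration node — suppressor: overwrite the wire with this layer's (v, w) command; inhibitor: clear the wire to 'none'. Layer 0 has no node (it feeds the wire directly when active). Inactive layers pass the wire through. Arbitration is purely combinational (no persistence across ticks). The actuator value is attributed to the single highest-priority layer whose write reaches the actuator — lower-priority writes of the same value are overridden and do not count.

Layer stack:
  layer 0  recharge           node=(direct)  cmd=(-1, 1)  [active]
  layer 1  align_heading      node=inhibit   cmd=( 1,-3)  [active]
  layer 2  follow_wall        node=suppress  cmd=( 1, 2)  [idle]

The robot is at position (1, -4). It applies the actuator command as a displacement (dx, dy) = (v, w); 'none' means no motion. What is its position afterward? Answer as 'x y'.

1 -4

L0 recharge: active, feeds wire = (-1, 1)
L1 align_heading: active, inhibitor → wire = none
L2 follow_wall: idle → wire stays none
actuator = none
position: (1, -4) + none = (1, -4)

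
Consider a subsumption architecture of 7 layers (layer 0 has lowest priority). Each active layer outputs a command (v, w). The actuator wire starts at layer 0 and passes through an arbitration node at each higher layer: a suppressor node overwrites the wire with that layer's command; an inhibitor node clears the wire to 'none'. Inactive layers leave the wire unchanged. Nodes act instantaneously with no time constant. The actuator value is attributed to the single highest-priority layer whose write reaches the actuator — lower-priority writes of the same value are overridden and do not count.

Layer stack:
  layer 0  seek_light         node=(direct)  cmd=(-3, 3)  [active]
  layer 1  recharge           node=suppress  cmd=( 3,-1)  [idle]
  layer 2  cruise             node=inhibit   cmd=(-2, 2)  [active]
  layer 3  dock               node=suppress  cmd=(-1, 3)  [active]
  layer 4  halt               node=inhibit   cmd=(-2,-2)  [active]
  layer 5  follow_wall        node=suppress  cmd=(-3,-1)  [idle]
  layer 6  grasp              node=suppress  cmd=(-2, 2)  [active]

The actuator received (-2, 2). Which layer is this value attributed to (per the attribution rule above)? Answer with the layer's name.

L0 seek_light: active, feeds wire = (-3, 3)
L1 recharge: idle → wire stays (-3, 3)
L2 cruise: active, inhibitor → wire = none
L3 dock: active, suppressor → wire = (-1, 3)
L4 halt: active, inhibitor → wire = none
L5 follow_wall: idle → wire stays none
L6 grasp: active, suppressor → wire = (-2, 2)
actuator = (-2, 2)
last writer: layer 6 = grasp

grasp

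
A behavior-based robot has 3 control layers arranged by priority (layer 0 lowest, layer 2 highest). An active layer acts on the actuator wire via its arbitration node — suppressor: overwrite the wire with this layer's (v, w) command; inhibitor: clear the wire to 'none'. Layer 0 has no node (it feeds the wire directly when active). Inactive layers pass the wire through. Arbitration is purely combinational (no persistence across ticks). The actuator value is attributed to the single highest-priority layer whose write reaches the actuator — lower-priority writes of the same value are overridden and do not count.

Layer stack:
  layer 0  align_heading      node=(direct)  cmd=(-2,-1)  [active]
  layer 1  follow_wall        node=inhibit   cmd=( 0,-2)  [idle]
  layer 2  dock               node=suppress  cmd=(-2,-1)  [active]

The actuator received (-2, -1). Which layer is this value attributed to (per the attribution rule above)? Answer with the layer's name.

[0] align_heading on; wire := (-2, -1)
[1] follow_wall off; pass (-2, -1)
[2] dock on (suppress); wire := (-2, -1)
output (-2, -1)
last writer: layer 2 = dock

dock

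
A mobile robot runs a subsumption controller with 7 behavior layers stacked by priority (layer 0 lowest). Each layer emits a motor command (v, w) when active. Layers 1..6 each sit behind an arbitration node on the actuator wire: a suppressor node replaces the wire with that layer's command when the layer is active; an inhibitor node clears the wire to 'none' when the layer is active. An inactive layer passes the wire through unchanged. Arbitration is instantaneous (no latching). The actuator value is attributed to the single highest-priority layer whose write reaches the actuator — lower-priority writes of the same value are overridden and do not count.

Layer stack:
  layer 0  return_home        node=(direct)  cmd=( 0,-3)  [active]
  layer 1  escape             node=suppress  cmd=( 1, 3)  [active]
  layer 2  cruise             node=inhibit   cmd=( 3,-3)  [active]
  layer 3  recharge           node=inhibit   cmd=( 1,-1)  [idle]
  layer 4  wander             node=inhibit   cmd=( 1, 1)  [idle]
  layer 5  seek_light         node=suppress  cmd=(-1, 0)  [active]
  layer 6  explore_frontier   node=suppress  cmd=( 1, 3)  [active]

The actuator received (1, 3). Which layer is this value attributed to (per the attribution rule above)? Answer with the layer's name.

layer 0 (return_home) active — direct: (0, -3)
layer 1 (escape) active — suppresses: (1, 3)
layer 2 (cruise) active — inhibits: none
layer 3 (recharge) idle — unchanged: none
layer 4 (wander) idle — unchanged: none
layer 5 (seek_light) active — suppresses: (-1, 0)
layer 6 (explore_frontier) active — suppresses: (1, 3)
→ actuator (1, 3)
last writer: layer 6 = explore_frontier

explore_frontier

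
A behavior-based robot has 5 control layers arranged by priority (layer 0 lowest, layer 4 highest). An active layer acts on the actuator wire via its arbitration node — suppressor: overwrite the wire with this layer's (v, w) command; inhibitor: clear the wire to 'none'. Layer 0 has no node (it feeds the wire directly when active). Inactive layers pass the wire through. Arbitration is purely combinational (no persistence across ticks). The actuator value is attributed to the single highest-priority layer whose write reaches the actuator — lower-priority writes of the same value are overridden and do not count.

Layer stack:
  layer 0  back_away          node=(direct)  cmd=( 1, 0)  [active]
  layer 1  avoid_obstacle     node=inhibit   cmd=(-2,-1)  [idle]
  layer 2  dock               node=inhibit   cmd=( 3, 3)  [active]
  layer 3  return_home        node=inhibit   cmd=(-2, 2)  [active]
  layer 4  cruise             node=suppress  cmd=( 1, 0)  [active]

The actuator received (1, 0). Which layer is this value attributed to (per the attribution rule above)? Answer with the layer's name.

L0 back_away: active, feeds wire = (1, 0)
L1 avoid_obstacle: idle → wire stays (1, 0)
L2 dock: active, inhibitor → wire = none
L3 return_home: active, inhibitor → wire = none
L4 cruise: active, suppressor → wire = (1, 0)
actuator = (1, 0)
last writer: layer 4 = cruise

cruise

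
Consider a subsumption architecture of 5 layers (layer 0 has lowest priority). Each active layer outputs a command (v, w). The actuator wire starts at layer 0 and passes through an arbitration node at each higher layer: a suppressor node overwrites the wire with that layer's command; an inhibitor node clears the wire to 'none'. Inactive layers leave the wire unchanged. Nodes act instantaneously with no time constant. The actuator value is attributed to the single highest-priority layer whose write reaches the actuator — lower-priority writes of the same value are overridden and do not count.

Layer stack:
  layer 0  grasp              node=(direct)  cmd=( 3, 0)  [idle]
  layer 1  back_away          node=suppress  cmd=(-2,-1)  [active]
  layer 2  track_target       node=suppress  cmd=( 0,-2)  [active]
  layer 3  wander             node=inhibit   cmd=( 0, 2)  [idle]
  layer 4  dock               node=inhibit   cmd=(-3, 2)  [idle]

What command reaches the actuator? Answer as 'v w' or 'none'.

layer 0 (grasp) idle — none
layer 1 (back_away) active — suppresses: (-2, -1)
layer 2 (track_target) active — suppresses: (0, -2)
layer 3 (wander) idle — unchanged: (0, -2)
layer 4 (dock) idle — unchanged: (0, -2)
→ actuator (0, -2)

0 -2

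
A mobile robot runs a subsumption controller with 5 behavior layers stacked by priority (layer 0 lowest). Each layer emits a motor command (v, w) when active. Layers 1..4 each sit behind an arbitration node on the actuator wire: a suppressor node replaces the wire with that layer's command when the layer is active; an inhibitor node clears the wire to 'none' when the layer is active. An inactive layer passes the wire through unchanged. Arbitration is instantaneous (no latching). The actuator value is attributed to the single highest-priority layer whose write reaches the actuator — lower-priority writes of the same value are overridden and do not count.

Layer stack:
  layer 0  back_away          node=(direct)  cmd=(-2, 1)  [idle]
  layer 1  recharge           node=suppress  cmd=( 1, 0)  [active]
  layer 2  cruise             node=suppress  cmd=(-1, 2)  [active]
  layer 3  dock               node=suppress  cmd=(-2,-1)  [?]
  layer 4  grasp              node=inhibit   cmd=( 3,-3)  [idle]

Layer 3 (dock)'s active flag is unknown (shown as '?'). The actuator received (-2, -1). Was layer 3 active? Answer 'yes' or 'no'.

If layer 3 is active=yes:
  actuator would be (-2, -1)
If layer 3 is active=no:
  actuator would be (-1, 2)
Observed (-2, -1), so layer 3 was active.

yes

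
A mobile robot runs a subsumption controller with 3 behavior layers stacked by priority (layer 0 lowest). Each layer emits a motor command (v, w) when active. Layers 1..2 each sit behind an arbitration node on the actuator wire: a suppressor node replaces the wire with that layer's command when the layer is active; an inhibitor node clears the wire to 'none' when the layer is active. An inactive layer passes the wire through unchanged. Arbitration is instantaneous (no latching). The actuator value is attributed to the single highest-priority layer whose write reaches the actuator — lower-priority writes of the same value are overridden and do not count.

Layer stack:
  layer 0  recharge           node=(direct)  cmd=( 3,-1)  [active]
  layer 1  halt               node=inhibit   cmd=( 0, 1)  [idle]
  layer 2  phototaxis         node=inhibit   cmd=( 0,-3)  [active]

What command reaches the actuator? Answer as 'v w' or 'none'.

none

layer 0 (recharge) active — direct: (3, -1)
layer 1 (halt) idle — unchanged: (3, -1)
layer 2 (phototaxis) active — inhibits: none
→ actuator none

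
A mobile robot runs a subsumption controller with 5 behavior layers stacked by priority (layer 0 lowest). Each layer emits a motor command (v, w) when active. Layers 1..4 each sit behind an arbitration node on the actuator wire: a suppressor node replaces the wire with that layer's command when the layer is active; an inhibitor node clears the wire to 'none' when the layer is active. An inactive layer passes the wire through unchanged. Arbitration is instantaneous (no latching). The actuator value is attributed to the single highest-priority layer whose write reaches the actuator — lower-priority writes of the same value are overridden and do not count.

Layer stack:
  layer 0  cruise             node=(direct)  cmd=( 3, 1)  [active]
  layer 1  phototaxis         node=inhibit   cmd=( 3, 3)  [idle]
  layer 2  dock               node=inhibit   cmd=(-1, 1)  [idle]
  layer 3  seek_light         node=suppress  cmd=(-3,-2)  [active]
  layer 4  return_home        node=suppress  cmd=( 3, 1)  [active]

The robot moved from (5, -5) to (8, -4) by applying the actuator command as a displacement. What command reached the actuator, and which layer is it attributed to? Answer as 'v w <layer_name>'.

3 1 return_home

displacement = (8, -4) − (5, -5) = (3, 1)
[0] cruise on; wire := (3, 1)
[1] phototaxis off; pass (3, 1)
[2] dock off; pass (3, 1)
[3] seek_light on (suppress); wire := (-3, -2)
[4] return_home on (suppress); wire := (3, 1)
output (3, 1) — from layer 4 (return_home)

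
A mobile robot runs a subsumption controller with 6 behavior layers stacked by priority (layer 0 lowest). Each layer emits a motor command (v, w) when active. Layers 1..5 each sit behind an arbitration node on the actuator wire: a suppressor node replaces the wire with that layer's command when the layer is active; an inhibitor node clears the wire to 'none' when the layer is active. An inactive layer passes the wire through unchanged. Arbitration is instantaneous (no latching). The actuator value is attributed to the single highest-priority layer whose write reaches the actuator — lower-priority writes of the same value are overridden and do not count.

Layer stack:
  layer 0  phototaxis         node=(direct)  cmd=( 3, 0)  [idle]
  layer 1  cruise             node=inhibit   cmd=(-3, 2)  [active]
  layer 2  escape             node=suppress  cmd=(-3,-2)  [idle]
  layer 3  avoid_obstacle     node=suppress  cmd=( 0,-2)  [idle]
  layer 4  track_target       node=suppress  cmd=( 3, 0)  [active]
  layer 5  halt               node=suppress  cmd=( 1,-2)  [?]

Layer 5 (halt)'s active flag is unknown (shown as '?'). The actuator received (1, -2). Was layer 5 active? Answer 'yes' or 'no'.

yes

If layer 5 is active=yes:
  actuator would be (1, -2)
If layer 5 is active=no:
  actuator would be (3, 0)
Observed (1, -2), so layer 5 was active.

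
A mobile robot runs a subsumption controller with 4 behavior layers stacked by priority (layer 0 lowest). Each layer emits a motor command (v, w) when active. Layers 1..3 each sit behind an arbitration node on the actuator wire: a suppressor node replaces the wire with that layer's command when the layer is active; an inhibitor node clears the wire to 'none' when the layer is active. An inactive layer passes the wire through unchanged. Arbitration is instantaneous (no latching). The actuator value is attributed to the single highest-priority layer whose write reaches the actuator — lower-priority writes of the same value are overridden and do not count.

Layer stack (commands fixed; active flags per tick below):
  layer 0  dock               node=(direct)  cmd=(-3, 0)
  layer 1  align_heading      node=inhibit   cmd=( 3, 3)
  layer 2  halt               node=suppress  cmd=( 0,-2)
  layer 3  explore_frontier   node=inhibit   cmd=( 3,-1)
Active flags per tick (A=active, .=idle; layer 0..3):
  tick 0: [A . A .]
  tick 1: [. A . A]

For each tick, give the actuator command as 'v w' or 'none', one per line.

tick 0:
  [0] dock on; wire := (-3, 0)
  [1] align_heading off; pass (-3, 0)
  [2] halt on (suppress); wire := (0, -2)
  [3] explore_frontier off; pass (0, -2)
  output (0, -2)
tick 1:
  [0] dock off; wire := none
  [1] align_heading on (inhibit); wire := none
  [2] halt off; pass none
  [3] explore_frontier on (inhibit); wire := none
  output none

0 -2
none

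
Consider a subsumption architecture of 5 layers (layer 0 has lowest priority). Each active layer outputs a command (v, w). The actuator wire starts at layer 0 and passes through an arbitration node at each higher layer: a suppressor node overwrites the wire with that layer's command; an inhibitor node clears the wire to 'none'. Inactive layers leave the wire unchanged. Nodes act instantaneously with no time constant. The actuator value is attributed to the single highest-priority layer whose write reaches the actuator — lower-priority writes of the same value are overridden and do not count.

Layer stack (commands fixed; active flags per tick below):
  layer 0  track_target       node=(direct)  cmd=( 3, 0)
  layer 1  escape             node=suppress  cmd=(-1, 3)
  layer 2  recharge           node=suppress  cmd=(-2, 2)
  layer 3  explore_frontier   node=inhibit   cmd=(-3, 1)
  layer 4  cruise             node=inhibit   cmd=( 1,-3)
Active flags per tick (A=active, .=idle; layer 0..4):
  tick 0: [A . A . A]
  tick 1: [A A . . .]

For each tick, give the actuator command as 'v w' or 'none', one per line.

none
-1 3

tick 0:
  L0 track_target: active, feeds wire = (3, 0)
  L1 escape: idle → wire stays (3, 0)
  L2 recharge: active, suppressor → wire = (-2, 2)
  L3 explore_frontier: idle → wire stays (-2, 2)
  L4 cruise: active, inhibitor → wire = none
  actuator = none
tick 1:
  L0 track_target: active, feeds wire = (3, 0)
  L1 escape: active, suppressor → wire = (-1, 3)
  L2 recharge: idle → wire stays (-1, 3)
  L3 explore_frontier: idle → wire stays (-1, 3)
  L4 cruise: idle → wire stays (-1, 3)
  actuator = (-1, 3)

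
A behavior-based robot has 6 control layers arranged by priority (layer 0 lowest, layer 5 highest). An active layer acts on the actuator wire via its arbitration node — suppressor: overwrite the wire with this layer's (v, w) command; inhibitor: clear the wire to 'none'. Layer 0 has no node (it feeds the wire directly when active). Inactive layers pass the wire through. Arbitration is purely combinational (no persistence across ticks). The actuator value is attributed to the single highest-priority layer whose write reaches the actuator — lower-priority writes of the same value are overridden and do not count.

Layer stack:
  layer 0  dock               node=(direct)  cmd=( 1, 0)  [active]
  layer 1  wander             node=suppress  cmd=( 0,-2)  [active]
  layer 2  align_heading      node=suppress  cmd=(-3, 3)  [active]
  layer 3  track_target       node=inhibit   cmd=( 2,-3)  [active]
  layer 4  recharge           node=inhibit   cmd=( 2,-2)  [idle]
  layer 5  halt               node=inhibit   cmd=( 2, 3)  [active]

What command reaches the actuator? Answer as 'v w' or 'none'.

[0] dock on; wire := (1, 0)
[1] wander on (suppress); wire := (0, -2)
[2] align_heading on (suppress); wire := (-3, 3)
[3] track_target on (inhibit); wire := none
[4] recharge off; pass none
[5] halt on (inhibit); wire := none
output none

none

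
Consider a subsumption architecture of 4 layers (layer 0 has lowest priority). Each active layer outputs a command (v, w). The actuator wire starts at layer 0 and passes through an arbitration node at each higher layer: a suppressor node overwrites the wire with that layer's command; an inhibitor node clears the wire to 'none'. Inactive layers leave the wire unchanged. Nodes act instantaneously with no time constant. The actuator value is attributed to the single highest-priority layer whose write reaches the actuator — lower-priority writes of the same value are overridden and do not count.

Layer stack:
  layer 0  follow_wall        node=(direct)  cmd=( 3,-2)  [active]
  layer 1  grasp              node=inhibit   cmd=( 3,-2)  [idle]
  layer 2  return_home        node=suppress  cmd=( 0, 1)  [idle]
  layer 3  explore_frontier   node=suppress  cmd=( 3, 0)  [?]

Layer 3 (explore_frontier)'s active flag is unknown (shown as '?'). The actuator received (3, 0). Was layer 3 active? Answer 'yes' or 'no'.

yes

If layer 3 is active=yes:
  actuator would be (3, 0)
If layer 3 is active=no:
  actuator would be (3, -2)
Observed (3, 0), so layer 3 was active.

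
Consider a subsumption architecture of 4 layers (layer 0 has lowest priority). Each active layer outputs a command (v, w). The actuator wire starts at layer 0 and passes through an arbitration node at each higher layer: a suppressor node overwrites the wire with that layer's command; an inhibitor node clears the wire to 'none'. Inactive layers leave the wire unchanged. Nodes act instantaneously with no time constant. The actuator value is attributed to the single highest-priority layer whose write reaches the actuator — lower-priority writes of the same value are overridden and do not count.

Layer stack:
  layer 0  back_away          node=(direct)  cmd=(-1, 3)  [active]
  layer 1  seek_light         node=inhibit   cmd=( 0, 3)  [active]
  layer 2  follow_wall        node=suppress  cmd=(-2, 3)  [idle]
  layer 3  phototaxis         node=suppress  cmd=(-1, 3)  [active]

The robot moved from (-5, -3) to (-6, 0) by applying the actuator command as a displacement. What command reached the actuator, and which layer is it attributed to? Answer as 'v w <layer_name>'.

displacement = (-6, 0) − (-5, -3) = (-1, 3)
L0 back_away: active, feeds wire = (-1, 3)
L1 seek_light: active, inhibitor → wire = none
L2 follow_wall: idle → wire stays none
L3 phototaxis: active, suppressor → wire = (-1, 3)
actuator = (-1, 3) — from layer 3 (phototaxis)

-1 3 phototaxis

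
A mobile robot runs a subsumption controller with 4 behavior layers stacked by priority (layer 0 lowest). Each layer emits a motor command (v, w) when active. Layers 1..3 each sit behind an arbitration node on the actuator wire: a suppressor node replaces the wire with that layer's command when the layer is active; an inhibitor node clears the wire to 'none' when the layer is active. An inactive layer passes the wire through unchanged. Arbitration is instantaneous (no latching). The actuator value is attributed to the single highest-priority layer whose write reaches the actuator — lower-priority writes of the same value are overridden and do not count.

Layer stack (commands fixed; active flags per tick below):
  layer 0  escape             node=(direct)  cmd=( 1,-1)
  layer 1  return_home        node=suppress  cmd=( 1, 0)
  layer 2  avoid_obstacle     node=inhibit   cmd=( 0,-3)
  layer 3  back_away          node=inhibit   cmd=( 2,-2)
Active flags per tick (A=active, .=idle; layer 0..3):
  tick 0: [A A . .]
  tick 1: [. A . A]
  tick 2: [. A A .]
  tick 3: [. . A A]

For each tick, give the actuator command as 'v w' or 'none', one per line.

1 0
none
none
none

tick 0:
  L0 escape: active, feeds wire = (1, -1)
  L1 return_home: active, suppressor → wire = (1, 0)
  L2 avoid_obstacle: idle → wire stays (1, 0)
  L3 back_away: idle → wire stays (1, 0)
  actuator = (1, 0)
tick 1:
  L0 escape: idle → wire = none
  L1 return_home: active, suppressor → wire = (1, 0)
  L2 avoid_obstacle: idle → wire stays (1, 0)
  L3 back_away: active, inhibitor → wire = none
  actuator = none
tick 2:
  L0 escape: idle → wire = none
  L1 return_home: active, suppressor → wire = (1, 0)
  L2 avoid_obstacle: active, inhibitor → wire = none
  L3 back_away: idle → wire stays none
  actuator = none
tick 3:
  L0 escape: idle → wire = none
  L1 return_home: idle → wire stays none
  L2 avoid_obstacle: active, inhibitor → wire = none
  L3 back_away: active, inhibitor → wire = none
  actuator = none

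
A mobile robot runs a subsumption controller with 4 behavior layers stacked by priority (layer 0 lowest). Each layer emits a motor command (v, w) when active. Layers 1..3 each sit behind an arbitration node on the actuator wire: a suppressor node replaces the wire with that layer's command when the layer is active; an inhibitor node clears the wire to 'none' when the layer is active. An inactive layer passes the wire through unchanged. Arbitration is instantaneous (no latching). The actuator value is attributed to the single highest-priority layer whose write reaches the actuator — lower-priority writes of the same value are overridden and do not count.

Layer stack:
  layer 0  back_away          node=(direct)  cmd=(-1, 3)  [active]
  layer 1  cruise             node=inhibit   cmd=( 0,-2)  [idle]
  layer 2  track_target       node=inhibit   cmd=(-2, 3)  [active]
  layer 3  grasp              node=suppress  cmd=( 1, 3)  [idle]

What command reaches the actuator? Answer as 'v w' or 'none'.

[0] back_away on; wire := (-1, 3)
[1] cruise off; pass (-1, 3)
[2] track_target on (inhibit); wire := none
[3] grasp off; pass none
output none

none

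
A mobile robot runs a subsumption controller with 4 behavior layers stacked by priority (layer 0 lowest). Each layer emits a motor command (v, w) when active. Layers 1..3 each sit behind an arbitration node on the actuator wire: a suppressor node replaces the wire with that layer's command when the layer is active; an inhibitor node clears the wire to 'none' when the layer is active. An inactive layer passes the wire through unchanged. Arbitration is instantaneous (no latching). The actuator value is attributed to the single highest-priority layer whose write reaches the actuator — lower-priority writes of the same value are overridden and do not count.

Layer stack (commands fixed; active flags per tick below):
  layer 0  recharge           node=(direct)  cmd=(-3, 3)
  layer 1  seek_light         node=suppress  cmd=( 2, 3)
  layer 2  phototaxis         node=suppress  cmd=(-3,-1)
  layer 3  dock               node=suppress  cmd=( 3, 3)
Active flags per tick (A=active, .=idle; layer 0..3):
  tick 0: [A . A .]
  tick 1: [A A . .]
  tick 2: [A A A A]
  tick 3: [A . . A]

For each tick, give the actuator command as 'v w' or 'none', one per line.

tick 0:
  layer 0 (recharge) active — direct: (-3, 3)
  layer 1 (seek_light) idle — unchanged: (-3, 3)
  layer 2 (phototaxis) active — suppresses: (-3, -1)
  layer 3 (dock) idle — unchanged: (-3, -1)
  → actuator (-3, -1)
tick 1:
  layer 0 (recharge) active — direct: (-3, 3)
  layer 1 (seek_light) active — suppresses: (2, 3)
  layer 2 (phototaxis) idle — unchanged: (2, 3)
  layer 3 (dock) idle — unchanged: (2, 3)
  → actuator (2, 3)
tick 2:
  layer 0 (recharge) active — direct: (-3, 3)
  layer 1 (seek_light) active — suppresses: (2, 3)
  layer 2 (phototaxis) active — suppresses: (-3, -1)
  layer 3 (dock) active — suppresses: (3, 3)
  → actuator (3, 3)
tick 3:
  layer 0 (recharge) active — direct: (-3, 3)
  layer 1 (seek_light) idle — unchanged: (-3, 3)
  layer 2 (phototaxis) idle — unchanged: (-3, 3)
  layer 3 (dock) active — suppresses: (3, 3)
  → actuator (3, 3)

-3 -1
2 3
3 3
3 3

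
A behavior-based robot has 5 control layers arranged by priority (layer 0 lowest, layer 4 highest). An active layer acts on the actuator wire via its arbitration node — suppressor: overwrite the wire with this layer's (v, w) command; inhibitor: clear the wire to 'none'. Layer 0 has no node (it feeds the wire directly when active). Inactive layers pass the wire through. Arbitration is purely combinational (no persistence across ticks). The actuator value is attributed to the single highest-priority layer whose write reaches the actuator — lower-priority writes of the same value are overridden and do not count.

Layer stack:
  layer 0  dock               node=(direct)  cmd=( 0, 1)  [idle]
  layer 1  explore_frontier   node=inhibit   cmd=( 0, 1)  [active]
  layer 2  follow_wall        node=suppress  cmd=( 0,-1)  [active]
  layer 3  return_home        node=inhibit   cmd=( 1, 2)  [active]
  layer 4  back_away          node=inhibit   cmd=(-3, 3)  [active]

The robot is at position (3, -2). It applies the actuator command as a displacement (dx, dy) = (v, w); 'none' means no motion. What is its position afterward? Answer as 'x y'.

3 -2

layer 0 (dock) idle — none
layer 1 (explore_frontier) active — inhibits: none
layer 2 (follow_wall) active — suppresses: (0, -1)
layer 3 (return_home) active — inhibits: none
layer 4 (back_away) active — inhibits: none
→ actuator none
position: (3, -2) + none = (3, -2)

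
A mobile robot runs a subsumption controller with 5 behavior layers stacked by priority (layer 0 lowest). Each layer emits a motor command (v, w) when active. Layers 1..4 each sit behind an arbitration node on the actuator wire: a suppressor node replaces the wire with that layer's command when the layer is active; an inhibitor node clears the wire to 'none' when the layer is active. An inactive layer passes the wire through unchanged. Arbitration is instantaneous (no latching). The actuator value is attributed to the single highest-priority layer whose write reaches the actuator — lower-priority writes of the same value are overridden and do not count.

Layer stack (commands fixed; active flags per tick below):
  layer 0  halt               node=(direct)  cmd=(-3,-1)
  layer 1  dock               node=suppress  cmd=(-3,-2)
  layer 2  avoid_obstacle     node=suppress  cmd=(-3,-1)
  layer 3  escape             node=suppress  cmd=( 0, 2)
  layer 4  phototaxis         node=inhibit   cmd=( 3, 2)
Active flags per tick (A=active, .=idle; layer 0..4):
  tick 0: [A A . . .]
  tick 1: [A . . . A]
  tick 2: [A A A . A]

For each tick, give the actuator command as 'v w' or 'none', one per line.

-3 -2
none
none

tick 0:
  L0 halt: active, feeds wire = (-3, -1)
  L1 dock: active, suppressor → wire = (-3, -2)
  L2 avoid_obstacle: idle → wire stays (-3, -2)
  L3 escape: idle → wire stays (-3, -2)
  L4 phototaxis: idle → wire stays (-3, -2)
  actuator = (-3, -2)
tick 1:
  L0 halt: active, feeds wire = (-3, -1)
  L1 dock: idle → wire stays (-3, -1)
  L2 avoid_obstacle: idle → wire stays (-3, -1)
  L3 escape: idle → wire stays (-3, -1)
  L4 phototaxis: active, inhibitor → wire = none
  actuator = none
tick 2:
  L0 halt: active, feeds wire = (-3, -1)
  L1 dock: active, suppressor → wire = (-3, -2)
  L2 avoid_obstacle: active, suppressor → wire = (-3, -1)
  L3 escape: idle → wire stays (-3, -1)
  L4 phototaxis: active, inhibitor → wire = none
  actuator = none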